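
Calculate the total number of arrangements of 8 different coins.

The number of ways to arrange 8 distinct objects is 8!.

Final answer: 8! = 40320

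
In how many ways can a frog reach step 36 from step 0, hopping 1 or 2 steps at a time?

Condition on the final move: it is a 1-step (f(n-1) ways to get there) or a 2-step (f(n-2) ways), so f(n) = f(n-1) + f(n-2), with f(1)=1, f(2)=2.
Building up term by term: f(1)=1, f(2)=2, f(3)=3, f(4)=5, f(5)=8, f(6)=13, f(7)=21, f(8)=34, f(9)=55, f(10)=89, f(11)=144, f(12)=233, f(13)=377, f(14)=610, f(15)=987, f(16)=1597, f(17)=2584, f(18)=4181, f(19)=6765, f(20)=10946, f(21)=17711, f(22)=28657, f(23)=46368, f(24)=75025, f(25)=121393, f(26)=196418, f(27)=317811, f(28)=514229, f(29)=832040, f(30)=1346269, f(31)=2178309, f(32)=3524578, f(33)=5702887, f(34)=9227465, f(35)=14930352, f(36)=24157817.

Final answer: 24157817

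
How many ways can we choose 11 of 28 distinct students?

C(28,11) = 28!/(11! x 17!).

Final answer: \binom{28}{11} = 21474180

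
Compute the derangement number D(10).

D(n) = (n-1)(D(n-1) + D(n-2)), D(0)=1, D(1)=0.
D(2) = 1 x (0 + 1) = 1
D(3) = 2 x (1 + 0) = 2
D(4) = 3 x (2 + 1) = 9
D(5) = 4 x (9 + 2) = 44
D(6) = 5 x (44 + 9) = 265
D(7) = 6 x (265 + 44) = 1854
D(8) = 7 x (1854 + 265) = 14833
D(9) = 8 x (14833 + 1854) = 133496
D(10) = 9 x (D(9) + D(8)) = 9 x (133496 + 14833)

Final answer: D(10) = 1334961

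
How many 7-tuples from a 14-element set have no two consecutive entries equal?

Let g(n) count such strings. g(1) = 14, and each valid string of length n-1 extends in 13 ways (any symbol but the last), so g(n) = 13 g(n-1).
Total: g(7) = 14 x 13^6.

Final answer: 14 x 13^{6} = 67575326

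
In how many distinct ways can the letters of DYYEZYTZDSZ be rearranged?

Letters (D:2, E:1, S:1, T:1, Y:3, Z:3). Total letters: 11.
Permutations = 11!/(3! x 3! x 2!).

Final answer: 554400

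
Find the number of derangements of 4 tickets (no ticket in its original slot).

D(n) = (n-1)(D(n-1) + D(n-2)), D(0)=1, D(1)=0.
D(2) = 1 x (0 + 1) = 1
D(3) = 2 x (1 + 0) = 2
D(4) = 3 x (D(3) + D(2)) = 3 x (2 + 1)

Final answer: D(4) = 9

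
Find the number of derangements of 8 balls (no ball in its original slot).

Derangements satisfy D(n) = (n-1)(D(n-1) + D(n-2)), starting from D(0)=1, D(1)=0.
D(2) = 1 x (0 + 1) = 1
D(3) = 2 x (1 + 0) = 2
D(4) = 3 x (2 + 1) = 9
D(5) = 4 x (9 + 2) = 44
D(6) = 5 x (44 + 9) = 265
D(7) = 6 x (265 + 44) = 1854
D(8) = 7 x (D(7) + D(6)) = 7 x (1854 + 265)

Final answer: D(8) = 14833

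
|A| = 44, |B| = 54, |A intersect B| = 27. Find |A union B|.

|A union B| = |A| + |B| - |A intersect B| = 44 + 54 - 27.

Final answer: 71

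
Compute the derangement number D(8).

Derangements satisfy D(n) = (n-1)(D(n-1) + D(n-2)), starting from D(0)=1, D(1)=0.
Building up: D(2)=1, D(3)=2, D(4)=9, D(5)=44, D(6)=265, D(7)=1854.
D(8) = 7 x (D(7) + D(6)) = 7 x (1854 + 265).

Final answer: D(8) = 14833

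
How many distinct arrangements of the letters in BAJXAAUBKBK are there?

Letters (A:3, B:3, J:1, K:2, U:1, X:1). Total letters: 11.
Permutations = 11!/(3! x 3! x 2!).

Final answer: 554400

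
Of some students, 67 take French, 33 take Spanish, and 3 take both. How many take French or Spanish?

|A union B| = |A| + |B| - |A intersect B| = 67 + 33 - 3.

Final answer: 97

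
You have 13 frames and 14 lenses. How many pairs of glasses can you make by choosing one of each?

By the multiplication principle: 13 x 14.

Final answer: 182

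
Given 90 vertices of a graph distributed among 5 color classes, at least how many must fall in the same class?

By pigeonhole with 90 objects and 5 categories: ceiling(90/5).

Final answer: 18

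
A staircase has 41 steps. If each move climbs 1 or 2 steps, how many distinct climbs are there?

Let f(n) be the number of climbs. Removing the last move (1 or 2 steps) gives f(n) = f(n-1) + f(n-2); base cases f(1)=1, f(2)=2.
Iterating the recurrence: f(1)=1, f(2)=2, f(3)=3, f(4)=5, f(5)=8, f(6)=13, f(7)=21, f(8)=34, f(9)=55, f(10)=89, f(11)=144, f(12)=233, f(13)=377, f(14)=610, f(15)=987, f(16)=1597, f(17)=2584, f(18)=4181, f(19)=6765, f(20)=10946, f(21)=17711, f(22)=28657, f(23)=46368, f(24)=75025, f(25)=121393, f(26)=196418, f(27)=317811, f(28)=514229, f(29)=832040, f(30)=1346269, f(31)=2178309, f(32)=3524578, f(33)=5702887, f(34)=9227465, f(35)=14930352, f(36)=24157817, f(37)=39088169, f(38)=63245986, f(39)=102334155, f(40)=165580141, f(41)=267914296.

Final answer: 267914296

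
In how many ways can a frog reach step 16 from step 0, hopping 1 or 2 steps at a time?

Let f(n) count the ways. The last step is size 1 or 2, so f(n) = f(n-1) + f(n-2) with f(1)=1, f(2)=2.
Building up term by term: f(1)=1, f(2)=2, f(3)=3, f(4)=5, f(5)=8, f(6)=13, f(7)=21, f(8)=34, f(9)=55, f(10)=89, f(11)=144, f(12)=233, f(13)=377, f(14)=610, f(15)=987, f(16)=1597.

Final answer: 1597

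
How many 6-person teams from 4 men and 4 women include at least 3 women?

Sum over valid woman counts:
C(4,3)C(4,3) = 16
C(4,4)C(4,2) = 6
Total: 16 + 6.

Final answer: 22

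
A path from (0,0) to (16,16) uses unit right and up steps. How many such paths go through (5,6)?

Paths (0,0)->(5,6): C(11,6) = 462.
Paths (5,6)->(16,16): C(21,10) = 352716.
By multiplication principle: 462 x 352716.

Final answer: 162954792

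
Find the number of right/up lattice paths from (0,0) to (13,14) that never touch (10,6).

Total paths to (13,14): C(27,14) = 20058300.
Paths through (10,6): C(16,6) x C(11,8) = 1321320.
Avoiding (10,6): 20058300 - 1321320.

Final answer: 18736980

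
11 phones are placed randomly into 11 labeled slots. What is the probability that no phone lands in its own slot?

Derangements satisfy D(n) = (n-1)(D(n-1) + D(n-2)), starting from D(0)=1, D(1)=0.
Building up: D(2)=1, D(3)=2, D(4)=9, D(5)=44, D(6)=265, D(7)=1854, D(8)=14833, D(9)=133496, D(10)=1334961, D(11)=14684570.
Total arrangements: 11! = 39916800.
Probability = D(11)/11! = 1468457/3991680.

Final answer: D(11)/11! = 14684570/39916800 = 0.367879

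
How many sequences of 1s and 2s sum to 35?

Condition on the final move: it is a 1-step (f(n-1) ways to get there) or a 2-step (f(n-2) ways), so f(n) = f(n-1) + f(n-2), with f(1)=1, f(2)=2.
Computing successive values: f(1)=1, f(2)=2, f(3)=3, f(4)=5, f(5)=8, f(6)=13, f(7)=21, f(8)=34, f(9)=55, f(10)=89, f(11)=144, f(12)=233, f(13)=377, f(14)=610, f(15)=987, f(16)=1597, f(17)=2584, f(18)=4181, f(19)=6765, f(20)=10946, f(21)=17711, f(22)=28657, f(23)=46368, f(24)=75025, f(25)=121393, f(26)=196418, f(27)=317811, f(28)=514229, f(29)=832040, f(30)=1346269, f(31)=2178309, f(32)=3524578, f(33)=5702887, f(34)=9227465, f(35)=14930352.

Final answer: 14930352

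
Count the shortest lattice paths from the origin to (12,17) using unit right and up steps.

Each path has 12 right steps and 17 up steps in some order (29 steps total).
Choose which 17 of the 29 steps are up: C(29,17).

Final answer: C(29,17) = 51895935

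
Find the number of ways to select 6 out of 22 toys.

C(22,6) = 22!/(6! x (22-6)!).

Final answer: C(22,6) = 74613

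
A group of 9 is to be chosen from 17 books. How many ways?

C(17,9) = 17!/(9! x 8!).

Final answer: \binom{17}{9} = 24310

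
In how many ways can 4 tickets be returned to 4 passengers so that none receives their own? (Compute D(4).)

Use the recurrence D(n) = (n-1)(D(n-1) + D(n-2)) with D(0)=1, D(1)=0.
D(2) = 1 x (0 + 1) = 1
D(3) = 2 x (1 + 0) = 2
D(4) = 3 x (D(3) + D(2)) = 3 x (2 + 1)

Final answer: D(4) = 9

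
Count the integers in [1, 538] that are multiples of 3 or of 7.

Multiples of 3: 179. Multiples of 7: 76. Of both (lcm=21): 25.
By inclusion-exclusion: 179 + 76 - 25.

Final answer: 230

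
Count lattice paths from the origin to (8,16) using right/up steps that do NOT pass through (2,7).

Total paths to (8,16): C(24,16) = 735471.
Paths through (2,7): C(9,7) x C(15,9) = 180180.
Avoiding (2,7): 735471 - 180180.

Final answer: 555291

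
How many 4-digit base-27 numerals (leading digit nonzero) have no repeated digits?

First digit: 26 (nonzero). Second: 26 (not first). Third: 25, etc.
Total: 26 x 26 x 25 x 24.

Final answer: 405600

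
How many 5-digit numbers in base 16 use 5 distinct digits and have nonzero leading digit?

First digit: 15 (nonzero). Second: 15 (not first). Third: 14, etc.
Total: 15 x 15 x 14 x 13 x 12.

Final answer: 491400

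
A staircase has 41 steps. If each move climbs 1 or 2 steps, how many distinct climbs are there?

Let f(n) count the ways. The last step is size 1 or 2, so f(n) = f(n-1) + f(n-2) with f(1)=1, f(2)=2.
Computing successive values: f(1)=1, f(2)=2, f(3)=3, f(4)=5, f(5)=8, f(6)=13, f(7)=21, f(8)=34, f(9)=55, f(10)=89, f(11)=144, f(12)=233, f(13)=377, f(14)=610, f(15)=987, f(16)=1597, f(17)=2584, f(18)=4181, f(19)=6765, f(20)=10946, f(21)=17711, f(22)=28657, f(23)=46368, f(24)=75025, f(25)=121393, f(26)=196418, f(27)=317811, f(28)=514229, f(29)=832040, f(30)=1346269, f(31)=2178309, f(32)=3524578, f(33)=5702887, f(34)=9227465, f(35)=14930352, f(36)=24157817, f(37)=39088169, f(38)=63245986, f(39)=102334155, f(40)=165580141, f(41)=267914296.

Final answer: 267914296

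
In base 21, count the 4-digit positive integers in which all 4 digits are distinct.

First digit: 20 (nonzero). Second: 20 (not first). Third: 19, etc.
Total: 20 x 20 x 19 x 18.

Final answer: 136800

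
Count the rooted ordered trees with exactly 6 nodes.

The structures are counted by the Catalan number C_n. Here n = 6 - 1 = 5.
C_n = (2n)!/(n!(n+1)!), so C_{5} = 10!/(5! x 6!) = C(10,5)/6 = 252/6.

Final answer: C_{5} = 42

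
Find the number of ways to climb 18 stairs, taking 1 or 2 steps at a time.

Let f(n) be the number of climbs. Removing the last move (1 or 2 steps) gives f(n) = f(n-1) + f(n-2); base cases f(1)=1, f(2)=2.
Iterating the recurrence: f(1)=1, f(2)=2, f(3)=3, f(4)=5, f(5)=8, f(6)=13, f(7)=21, f(8)=34, f(9)=55, f(10)=89, f(11)=144, f(12)=233, f(13)=377, f(14)=610, f(15)=987, f(16)=1597, f(17)=2584, f(18)=4181.

Final answer: 4181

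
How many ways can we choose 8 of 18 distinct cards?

C(18,8) = 18!/(8! x (18-8)!).

Final answer: C(18,8) = 43758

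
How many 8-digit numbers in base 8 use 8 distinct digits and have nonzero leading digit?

The leading digit has 7 choices (anything but zero); the next has 7 (anything but the first), then 6, and so on, one fewer each time.
Total: 7 x 7 x 6 x 5 x 4 x 3 x 2 x 1.

Final answer: 35280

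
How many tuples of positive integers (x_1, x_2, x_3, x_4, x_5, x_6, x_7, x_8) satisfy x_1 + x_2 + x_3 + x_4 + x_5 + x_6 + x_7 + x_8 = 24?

Substitute x'_i = x_i - 1 (so x'_i >= 0). Then sum x'_i = 24 - 8 = 16.
Stars and bars: C(16+8-1, 8-1) = C(23,7).

Final answer: C(23,7) = 245157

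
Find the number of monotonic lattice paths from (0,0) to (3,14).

Each path has 3 right steps and 14 up steps in some order (17 steps total).
Choose which 14 of the 17 steps are up: C(17,14).

Final answer: C(17,14) = 680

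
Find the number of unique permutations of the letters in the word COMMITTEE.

Letters (C:1, E:2, I:1, M:2, O:1, T:2). Total letters: 9.
Permutations = 9!/(2! x 2! x 2!).

Final answer: 45360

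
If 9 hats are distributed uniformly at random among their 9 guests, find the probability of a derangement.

Use the recurrence D(n) = (n-1)(D(n-1) + D(n-2)) with D(0)=1, D(1)=0.
Building up: D(2)=1, D(3)=2, D(4)=9, D(5)=44, D(6)=265, D(7)=1854, D(8)=14833, D(9)=133496.
Total arrangements: 9! = 362880.
Probability = D(9)/9! = 16687/45360.

Final answer: D(9)/9! = 133496/362880 = 0.367879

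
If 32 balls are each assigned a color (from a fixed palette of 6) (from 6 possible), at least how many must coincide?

There are 6 possible values for color (from a fixed palette of 6). With 32 balls and 6 categories, by pigeonhole: ceiling(32/6).

Final answer: 6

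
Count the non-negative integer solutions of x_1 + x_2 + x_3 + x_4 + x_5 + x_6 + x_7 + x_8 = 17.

Stars and bars with 17 stars and 7 bars:
C(17+8-1, 8-1) = C(24,7).

Final answer: C(24,7) = 346104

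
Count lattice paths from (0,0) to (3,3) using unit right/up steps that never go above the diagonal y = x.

Total monotonic paths to (3,3): C(6,3) = 20.
A path is bad iff it touches y = x + 1; reflecting its initial segment maps bad paths bijectively onto all paths to (2,4), of which there are C(6,4) = 15.
Valid Dyck paths: 20 - 15.
(Check: C(6,3) - C(6,4) = C(6,3)/4, the Catalan number C_{3}.)

Final answer: C_{3} = 5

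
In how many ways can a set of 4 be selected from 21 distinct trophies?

C(21,4) = 21!/(4! x (21-4)!).

Final answer: C(21,4) = 5985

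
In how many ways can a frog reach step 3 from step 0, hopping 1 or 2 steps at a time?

Let f(n) be the number of climbs. Removing the last move (1 or 2 steps) gives f(n) = f(n-1) + f(n-2); base cases f(1)=1, f(2)=2.
Building up term by term: f(1)=1, f(2)=2, f(3)=3.

Final answer: 3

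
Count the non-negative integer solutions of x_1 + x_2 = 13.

Stars and bars with 13 stars and 1 bars:
C(13+2-1, 2-1) = C(14,1).

Final answer: C(14,1) = 14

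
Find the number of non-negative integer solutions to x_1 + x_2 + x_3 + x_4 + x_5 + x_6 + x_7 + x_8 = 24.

Stars and bars with 24 stars and 7 bars:
C(24+8-1, 8-1) = C(31,7).

Final answer: C(31,7) = 2629575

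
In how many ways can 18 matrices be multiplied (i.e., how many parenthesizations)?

The structures are counted by the Catalan number C_n. Here n = 18 - 1 = 17.
C_n = C(2n,n)/(n+1), so C_{17} = C(34,17)/18 = 2333606220/18.

Final answer: C_{17} = 129644790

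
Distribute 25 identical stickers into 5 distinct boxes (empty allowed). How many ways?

Stars and bars: C(n+k-1, k-1) = C(29,4).

Final answer: C(29,4) = 23751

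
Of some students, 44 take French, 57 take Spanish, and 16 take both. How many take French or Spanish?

|A union B| = |A| + |B| - |A intersect B| = 44 + 57 - 16.

Final answer: 85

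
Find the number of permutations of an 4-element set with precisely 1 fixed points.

Choose which 1 elements are fixed: C(4,1) = 4.
Derange the remaining 3 using D(j) = (j-1)(D(j-1) + D(j-2)), D(0)=1, D(1)=0: D(2)=1, D(3)=2.
Total: 4 x 2.

Final answer: C(4,1) D(3) = 8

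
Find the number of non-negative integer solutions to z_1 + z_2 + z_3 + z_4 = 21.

Stars and bars with 21 stars and 3 bars:
C(21+4-1, 4-1) = C(24,3).

Final answer: C(24,3) = 2024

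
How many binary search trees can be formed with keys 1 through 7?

This is a standard Catalan-number count: the answer is C_n. Here n = 7.
Using C_0 = 1 and C_(k+1) = C_k x 2(2k+1)/(k+2), build up term by term: C_1=1, C_2=2, C_3=5, C_4=14, C_5=42, C_6=132, C_7=429.

Final answer: C_{7} = 429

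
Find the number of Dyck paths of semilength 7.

Total monotonic paths to (7,7): C(14,7) = 3432.
By the reflection principle, paths that go above the diagonal number C(14,8) = 3003.
Valid Dyck paths: 3432 - 3003.
(These counts are the Catalan numbers.)

Final answer: C_{7} = 429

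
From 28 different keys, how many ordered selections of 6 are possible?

P(28,6) = 28!/(28-6)! = 28!/22!.

Final answer: P(28,6) = 271252800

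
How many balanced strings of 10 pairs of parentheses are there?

This is a standard Catalan-number count: the answer is C_n. Here n = 10 (pairs).
Using C_0 = 1 and C_(k+1) = C_k x 2(2k+1)/(k+2), build up term by term: C_1=1, C_2=2, C_3=5, C_4=14, C_5=42, C_6=132, C_7=429, C_8=1430, C_9=4862, C_10=16796.

Final answer: C_{10} = 16796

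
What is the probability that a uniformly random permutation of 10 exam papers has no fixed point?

D(n) = (n-1)(D(n-1) + D(n-2)), D(0)=1, D(1)=0.
Building up: D(2)=1, D(3)=2, D(4)=9, D(5)=44, D(6)=265, D(7)=1854, D(8)=14833, D(9)=133496, D(10)=1334961.
Total arrangements: 10! = 3628800.
Probability = D(10)/10! = 16481/44800.

Final answer: D(10)/10! = 1334961/3628800 = 0.367879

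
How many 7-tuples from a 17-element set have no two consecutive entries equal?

First character: 17 choices. Each subsequent: 16 choices (must differ from the previous one).
Total: 17 x 16^6.

Final answer: 17 x 16^{6} = 285212672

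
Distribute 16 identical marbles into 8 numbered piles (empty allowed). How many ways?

Stars and bars: C(n+k-1, k-1) = C(23,7).

Final answer: C(23,7) = 245157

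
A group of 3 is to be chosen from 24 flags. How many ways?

C(24,3) = 24!/(3! x 21!).

Final answer: \binom{24}{3} = 2024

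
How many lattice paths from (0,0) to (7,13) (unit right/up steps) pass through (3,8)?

Paths (0,0)->(3,8): C(11,8) = 165.
Paths (3,8)->(7,13): C(9,5) = 126.
By multiplication principle: 165 x 126.

Final answer: 20790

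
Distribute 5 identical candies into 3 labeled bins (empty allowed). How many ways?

Stars and bars: C(n+k-1, k-1) = C(7,2).

Final answer: C(7,2) = 21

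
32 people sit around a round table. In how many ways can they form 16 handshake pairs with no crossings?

The structures are counted by the Catalan number C_n. Here n = 32/2 = 16.
C_n = C(2n,n) - C(2n,n+1), so C_{16} = C(32,16) - C(32,17) = 601080390 - 565722720.

Final answer: C_{16} = 35357670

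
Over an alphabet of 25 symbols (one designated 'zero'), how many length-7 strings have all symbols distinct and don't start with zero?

First digit: 24 (nonzero). Second: 24 (not first). Third: 23, etc.
Total: 24 x 24 x 23 x 22 x 21 x 20 x 19.

Final answer: 2325818880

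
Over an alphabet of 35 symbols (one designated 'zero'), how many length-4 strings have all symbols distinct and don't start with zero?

First digit: 34 (nonzero). Second: 34 (not first). Third: 33, etc.
Total: 34 x 34 x 33 x 32.

Final answer: 1220736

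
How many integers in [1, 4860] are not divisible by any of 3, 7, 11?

|div by 3|=1620, |div by 7|=694, |div by 11|=441.
|div by 3&7|=231, |div by 3&11|=147, |div by 7&11|=63, |div by all|=21.
By inclusion-exclusion, divisible by at least one: 1620+694+441-231-147-63+21 = 2335.
Not divisible by any: 4860 - 2335.

Final answer: 2525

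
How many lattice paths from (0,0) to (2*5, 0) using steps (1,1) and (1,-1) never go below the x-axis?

Total monotonic paths to (5,5): C(10,5) = 252.
Reflecting each bad path at its first crossing gives a bijection with paths to (4,6): C(10,6) = 210.
Valid Dyck paths: 252 - 210.
(These counts are the Catalan numbers.)

Final answer: C_{5} = 42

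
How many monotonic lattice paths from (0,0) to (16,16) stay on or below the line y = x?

Total monotonic paths to (16,16): C(32,16) = 601080390.
A path is bad iff it touches y = x + 1; reflecting its initial segment maps bad paths bijectively onto all paths to (15,17), of which there are C(32,17) = 565722720.
Valid Dyck paths: 601080390 - 565722720.
(Equivalently, C_{16} = C(32,16)/17 = 601080390/17.)

Final answer: C_{16} = 35357670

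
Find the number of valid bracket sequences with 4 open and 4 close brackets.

This is counted by the nth Catalan number C_n. Here n = 4 (pairs).
Using C_0 = 1 and C_(k+1) = C_k x 2(2k+1)/(k+2), build up term by term: C_1=1, C_2=2, C_3=5, C_4=14.

Final answer: C_{4} = 14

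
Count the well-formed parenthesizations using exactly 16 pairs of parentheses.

The structures are counted by the Catalan number C_n. Here n = 16 (pairs).
C_n = C(2n,n) - C(2n,n+1), so C_{16} = C(32,16) - C(32,17) = 601080390 - 565722720.

Final answer: C_{16} = 35357670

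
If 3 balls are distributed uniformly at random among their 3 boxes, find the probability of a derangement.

Derangements satisfy D(n) = (n-1)(D(n-1) + D(n-2)), starting from D(0)=1, D(1)=0.
Building up: D(2)=1, D(3)=2.
Total arrangements: 3! = 6.
Probability = D(3)/3! = 1/3.

Final answer: D(3)/3! = 2/6 = 0.333333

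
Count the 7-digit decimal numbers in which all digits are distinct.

First digit: 9 (not 0). Second: 9 (not first). Third: 8, etc.
Total: 9 x 9 x 8 x 7 x 6 x 5 x 4.

Final answer: 544320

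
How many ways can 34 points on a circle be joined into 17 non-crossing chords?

This is counted by the nth Catalan number C_n. Here n = 34/2 = 17.
C_n = C(2n,n)/(n+1), so C_{17} = C(34,17)/18 = 2333606220/18.

Final answer: C_{17} = 129644790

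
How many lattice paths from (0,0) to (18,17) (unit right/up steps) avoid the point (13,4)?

Total paths to (18,17): C(35,17) = 4537567650.
Paths through (13,4): C(17,4) x C(18,13) = 20391840.
Avoiding (13,4): 4537567650 - 20391840.

Final answer: 4517175810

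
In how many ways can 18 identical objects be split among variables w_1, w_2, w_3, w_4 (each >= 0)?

Stars and bars with 18 stars and 3 bars:
C(18+4-1, 4-1) = C(21,3).

Final answer: C(21,3) = 1330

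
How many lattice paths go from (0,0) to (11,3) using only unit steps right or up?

Each path has 11 right steps and 3 up steps in some order (14 steps total).
Choose which 3 of the 14 steps are up: C(14,3).

Final answer: C(14,3) = 364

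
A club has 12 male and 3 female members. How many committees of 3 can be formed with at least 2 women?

Sum over valid woman counts:
C(3,2)C(12,1) = 36
C(3,3)C(12,0) = 1
Total: 36 + 1.

Final answer: 37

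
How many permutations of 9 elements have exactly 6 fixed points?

Choose which 6 elements are fixed: C(9,6) = 84.
Derange the remaining 3 using D(j) = (j-1)(D(j-1) + D(j-2)), D(0)=1, D(1)=0: D(2)=1, D(3)=2.
Total: 84 x 2.

Final answer: C(9,6) D(3) = 168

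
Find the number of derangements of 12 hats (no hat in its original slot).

D(n) = (n-1)(D(n-1) + D(n-2)), D(0)=1, D(1)=0.
D(2) = 1 x (0 + 1) = 1
D(3) = 2 x (1 + 0) = 2
D(4) = 3 x (2 + 1) = 9
D(5) = 4 x (9 + 2) = 44
D(6) = 5 x (44 + 9) = 265
D(7) = 6 x (265 + 44) = 1854
D(8) = 7 x (1854 + 265) = 14833
D(9) = 8 x (14833 + 1854) = 133496
D(10) = 9 x (133496 + 14833) = 1334961
D(11) = 10 x (1334961 + 133496) = 14684570
D(12) = 11 x (D(11) + D(10)) = 11 x (14684570 + 1334961)

Final answer: D(12) = 176214841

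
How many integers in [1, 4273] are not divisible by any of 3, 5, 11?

|div by 3|=1424, |div by 5|=854, |div by 11|=388.
|div by 3&5|=284, |div by 3&11|=129, |div by 5&11|=77, |div by all|=25.
By inclusion-exclusion, divisible by at least one: 1424+854+388-284-129-77+25 = 2201.
Not divisible by any: 4273 - 2201.

Final answer: 2072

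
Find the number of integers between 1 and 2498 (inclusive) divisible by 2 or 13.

Multiples of 2: 1249. Multiples of 13: 192. Of both (lcm=26): 96.
By inclusion-exclusion: 1249 + 192 - 96.

Final answer: 1345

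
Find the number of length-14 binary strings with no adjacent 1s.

Classify by the final bit: ...0 gives a(n-1) strings, ...01 gives a(n-2) strings. Thus a(n) = a(n-1) + a(n-2) with a(1)=2, a(2)=3.
Building up term by term: a(1)=2, a(2)=3, a(3)=5, a(4)=8, a(5)=13, a(6)=21, a(7)=34, a(8)=55, a(9)=89, a(10)=144, a(11)=233, a(12)=377, a(13)=610, a(14)=987.

Final answer: 987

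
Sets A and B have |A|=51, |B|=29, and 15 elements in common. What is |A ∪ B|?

|A union B| = |A| + |B| - |A intersect B| = 51 + 29 - 15.

Final answer: 65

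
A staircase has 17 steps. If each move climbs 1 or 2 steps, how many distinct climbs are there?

Condition on the final move: it is a 1-step (f(n-1) ways to get there) or a 2-step (f(n-2) ways), so f(n) = f(n-1) + f(n-2), with f(1)=1, f(2)=2.
Building up term by term: f(1)=1, f(2)=2, f(3)=3, f(4)=5, f(5)=8, f(6)=13, f(7)=21, f(8)=34, f(9)=55, f(10)=89, f(11)=144, f(12)=233, f(13)=377, f(14)=610, f(15)=987, f(16)=1597, f(17)=2584.

Final answer: 2584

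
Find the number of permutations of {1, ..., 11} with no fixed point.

D(n) = (n-1)(D(n-1) + D(n-2)), D(0)=1, D(1)=0.
D(2) = 1 x (0 + 1) = 1
D(3) = 2 x (1 + 0) = 2
D(4) = 3 x (2 + 1) = 9
D(5) = 4 x (9 + 2) = 44
D(6) = 5 x (44 + 9) = 265
D(7) = 6 x (265 + 44) = 1854
D(8) = 7 x (1854 + 265) = 14833
D(9) = 8 x (14833 + 1854) = 133496
D(10) = 9 x (133496 + 14833) = 1334961
D(11) = 10 x (D(10) + D(9)) = 10 x (1334961 + 133496)

Final answer: D(11) = 14684570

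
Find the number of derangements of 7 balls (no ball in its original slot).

Derangements satisfy D(n) = (n-1)(D(n-1) + D(n-2)), starting from D(0)=1, D(1)=0.
D(2) = 1 x (0 + 1) = 1
D(3) = 2 x (1 + 0) = 2
D(4) = 3 x (2 + 1) = 9
D(5) = 4 x (9 + 2) = 44
D(6) = 5 x (44 + 9) = 265
D(7) = 6 x (D(6) + D(5)) = 6 x (265 + 44)

Final answer: D(7) = 1854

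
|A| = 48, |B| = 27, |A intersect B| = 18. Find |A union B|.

|A union B| = |A| + |B| - |A intersect B| = 48 + 27 - 18.

Final answer: 57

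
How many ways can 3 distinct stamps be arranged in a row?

The number of ways to arrange 3 distinct objects is 3!.

Final answer: 3! = 6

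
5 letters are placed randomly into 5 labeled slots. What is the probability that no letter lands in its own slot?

D(n) = (n-1)(D(n-1) + D(n-2)), D(0)=1, D(1)=0.
Building up: D(2)=1, D(3)=2, D(4)=9, D(5)=44.
Total arrangements: 5! = 120.
Probability = D(5)/5! = 11/30.

Final answer: D(5)/5! = 44/120 = 0.366667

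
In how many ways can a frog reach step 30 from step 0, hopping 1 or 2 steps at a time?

Let f(n) count the ways. The last step is size 1 or 2, so f(n) = f(n-1) + f(n-2) with f(1)=1, f(2)=2.
Iterating the recurrence: f(1)=1, f(2)=2, f(3)=3, f(4)=5, f(5)=8, f(6)=13, f(7)=21, f(8)=34, f(9)=55, f(10)=89, f(11)=144, f(12)=233, f(13)=377, f(14)=610, f(15)=987, f(16)=1597, f(17)=2584, f(18)=4181, f(19)=6765, f(20)=10946, f(21)=17711, f(22)=28657, f(23)=46368, f(24)=75025, f(25)=121393, f(26)=196418, f(27)=317811, f(28)=514229, f(29)=832040, f(30)=1346269.

Final answer: 1346269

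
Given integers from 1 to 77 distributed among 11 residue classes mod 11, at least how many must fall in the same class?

By pigeonhole with 77 objects and 11 categories: ceiling(77/11).

Final answer: 7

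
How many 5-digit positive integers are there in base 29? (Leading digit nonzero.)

Leading digit: 28 options (nonzero). Other 4 digit(s): 29 options each.
Total: 28 x 29^4.

Final answer: 19803868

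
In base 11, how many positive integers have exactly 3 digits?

In base 11, the leading digit has 10 choices (1..10); each of the remaining 2 digits has 11 choices.
Total: 10 x 11^2.

Final answer: 1210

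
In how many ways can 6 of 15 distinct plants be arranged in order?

P(15,6) = 15!/(15-6)! = 15!/9!.

Final answer: P(15,6) = 3603600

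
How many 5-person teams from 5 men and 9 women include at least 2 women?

Sum over valid woman counts:
C(9,2)C(5,3) = 360
C(9,3)C(5,2) = 840
C(9,4)C(5,1) = 630
C(9,5)C(5,0) = 126
Total: 360 + 840 + 630 + 126.

Final answer: 1956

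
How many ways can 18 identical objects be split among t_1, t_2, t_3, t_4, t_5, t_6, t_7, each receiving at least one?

Substitute t'_i = t_i - 1 (so t'_i >= 0). Then sum t'_i = 18 - 7 = 11.
Stars and bars: C(11+7-1, 7-1) = C(17,6).

Final answer: C(17,6) = 12376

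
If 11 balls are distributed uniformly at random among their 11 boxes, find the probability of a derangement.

Use the recurrence D(n) = (n-1)(D(n-1) + D(n-2)) with D(0)=1, D(1)=0.
Building up: D(2)=1, D(3)=2, D(4)=9, D(5)=44, D(6)=265, D(7)=1854, D(8)=14833, D(9)=133496, D(10)=1334961, D(11)=14684570.
Total arrangements: 11! = 39916800.
Probability = D(11)/11! = 1468457/3991680.

Final answer: D(11)/11! = 14684570/39916800 = 0.367879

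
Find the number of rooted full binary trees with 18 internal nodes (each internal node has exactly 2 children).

The structures are counted by the Catalan number C_n. Here n = 18.
C_n = C(2n,n) - C(2n,n+1), so C_{18} = C(36,18) - C(36,19) = 9075135300 - 8597496600.

Final answer: C_{18} = 477638700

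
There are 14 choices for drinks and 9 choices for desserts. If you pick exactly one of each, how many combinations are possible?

By the multiplication principle: 14 x 9.

Final answer: 126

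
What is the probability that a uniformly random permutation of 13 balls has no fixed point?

Use the recurrence D(n) = (n-1)(D(n-1) + D(n-2)) with D(0)=1, D(1)=0.
Building up: D(2)=1, D(3)=2, D(4)=9, D(5)=44, D(6)=265, D(7)=1854, D(8)=14833, D(9)=133496, D(10)=1334961, D(11)=14684570, D(12)=176214841, D(13)=2290792932.
Total arrangements: 13! = 6227020800.
Probability = D(13)/13! = 63633137/172972800.

Final answer: D(13)/13! = 2290792932/6227020800 = 0.367879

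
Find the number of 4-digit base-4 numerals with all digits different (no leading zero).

First digit: 3 (nonzero). Second: 3 (not first). Third: 2, etc.
Total: 3 x 3 x 2 x 1.

Final answer: 18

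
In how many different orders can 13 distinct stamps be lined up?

The number of ways to arrange 13 distinct objects is 13!.

Final answer: 13! = 6227020800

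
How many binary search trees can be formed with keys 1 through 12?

This is a standard Catalan-number count: the answer is C_n. Here n = 12.
C_n = C(2n,n) - C(2n,n+1), so C_{12} = C(24,12) - C(24,13) = 2704156 - 2496144.

Final answer: C_{12} = 208012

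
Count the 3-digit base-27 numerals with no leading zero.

Leading digit: 26 options (nonzero). Other 2 digit(s): 27 options each.
Total: 26 x 27^2.

Final answer: 18954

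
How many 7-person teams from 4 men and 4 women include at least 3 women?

Sum over valid woman counts:
C(4,3)C(4,4) = 4
C(4,4)C(4,3) = 4
Total: 4 + 4.

Final answer: 8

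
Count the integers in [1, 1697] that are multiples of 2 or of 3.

Multiples of 2: 848. Multiples of 3: 565. Of both (lcm=6): 282.
By inclusion-exclusion: 848 + 565 - 282.

Final answer: 1131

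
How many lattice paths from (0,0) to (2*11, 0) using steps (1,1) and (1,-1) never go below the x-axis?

Total monotonic paths to (11,11): C(22,11) = 705432.
Reflecting each bad path at its first crossing gives a bijection with paths to (10,12): C(22,12) = 646646.
Valid Dyck paths: 705432 - 646646.
(Check: C(22,11) - C(22,12) = C(22,11)/12, the Catalan number C_{11}.)

Final answer: C_{11} = 58786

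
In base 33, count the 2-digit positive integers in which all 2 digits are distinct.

The leading digit has 32 choices (anything but zero); the next has 32 (anything but the first), then 31, and so on, one fewer each time.
Total: 32 x 32.

Final answer: 1024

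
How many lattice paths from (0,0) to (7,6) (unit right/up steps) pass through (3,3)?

Paths (0,0)->(3,3): C(6,3) = 20.
Paths (3,3)->(7,6): C(7,3) = 35.
By multiplication principle: 20 x 35.

Final answer: 700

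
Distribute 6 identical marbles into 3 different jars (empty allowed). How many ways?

Stars and bars: C(n+k-1, k-1) = C(8,2).

Final answer: C(8,2) = 28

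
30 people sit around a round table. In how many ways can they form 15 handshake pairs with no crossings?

This is a standard Catalan-number count: the answer is C_n. Here n = 30/2 = 15.
C_n = C(2n,n) - C(2n,n+1), so C_{15} = C(30,15) - C(30,16) = 155117520 - 145422675.

Final answer: C_{15} = 9694845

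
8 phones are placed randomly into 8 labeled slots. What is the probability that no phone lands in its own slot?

Use the recurrence D(n) = (n-1)(D(n-1) + D(n-2)) with D(0)=1, D(1)=0.
Building up: D(2)=1, D(3)=2, D(4)=9, D(5)=44, D(6)=265, D(7)=1854, D(8)=14833.
Total arrangements: 8! = 40320.
Probability = D(8)/8! = 2119/5760.

Final answer: D(8)/8! = 14833/40320 = 0.367882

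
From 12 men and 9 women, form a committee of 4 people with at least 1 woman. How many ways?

Sum over valid woman counts:
C(9,1)C(12,3) = 1980
C(9,2)C(12,2) = 2376
C(9,3)C(12,1) = 1008
C(9,4)C(12,0) = 126
Total: 1980 + 2376 + 1008 + 126.

Final answer: 5490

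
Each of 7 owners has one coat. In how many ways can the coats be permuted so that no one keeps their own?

Use the recurrence D(n) = (n-1)(D(n-1) + D(n-2)) with D(0)=1, D(1)=0.
D(2) = 1 x (0 + 1) = 1
D(3) = 2 x (1 + 0) = 2
D(4) = 3 x (2 + 1) = 9
D(5) = 4 x (9 + 2) = 44
D(6) = 5 x (44 + 9) = 265
D(7) = 6 x (D(6) + D(5)) = 6 x (265 + 44)

Final answer: D(7) = 1854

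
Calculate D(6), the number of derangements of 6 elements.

D(n) = (n-1)(D(n-1) + D(n-2)), D(0)=1, D(1)=0.
D(2) = 1 x (0 + 1) = 1
D(3) = 2 x (1 + 0) = 2
D(4) = 3 x (2 + 1) = 9
D(5) = 4 x (9 + 2) = 44
D(6) = 5 x (D(5) + D(4)) = 5 x (44 + 9)

Final answer: D(6) = 265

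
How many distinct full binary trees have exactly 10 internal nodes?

The structures are counted by the Catalan number C_n. Here n = 10.
C_n = (2n)!/(n!(n+1)!), so C_{10} = 20!/(10! x 11!) = C(20,10)/11 = 184756/11.

Final answer: C_{10} = 16796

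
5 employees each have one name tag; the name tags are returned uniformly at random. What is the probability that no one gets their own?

D(n) = (n-1)(D(n-1) + D(n-2)), D(0)=1, D(1)=0.
Building up: D(2)=1, D(3)=2, D(4)=9, D(5)=44.
Total arrangements: 5! = 120.
Probability = D(5)/5! = 11/30.

Final answer: D(5)/5! = 44/120 = 0.366667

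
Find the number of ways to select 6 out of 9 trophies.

C(9,6) = 9!/(6! x (9-6)!).

Final answer: C(9,6) = 84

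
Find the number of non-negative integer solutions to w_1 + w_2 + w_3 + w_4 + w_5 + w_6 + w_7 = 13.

Stars and bars with 13 stars and 6 bars:
C(13+7-1, 7-1) = C(19,6).

Final answer: C(19,6) = 27132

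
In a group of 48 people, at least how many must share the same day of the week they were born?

There are 7 possible values for day of the week they were born. With 48 people and 7 categories, by pigeonhole: ceiling(48/7).

Final answer: 7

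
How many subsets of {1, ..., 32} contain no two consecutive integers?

Let a(n) count such subsets of {1, ..., n}. Either n is excluded (a(n-1) ways) or n is included, forcing n-1 out (a(n-2) ways), so a(n) = a(n-1) + a(n-2) with a(1)=2, a(2)=3.
Iterating the recurrence: a(1)=2, a(2)=3, a(3)=5, a(4)=8, a(5)=13, a(6)=21, a(7)=34, a(8)=55, a(9)=89, a(10)=144, a(11)=233, a(12)=377, a(13)=610, a(14)=987, a(15)=1597, a(16)=2584, a(17)=4181, a(18)=6765, a(19)=10946, a(20)=17711, a(21)=28657, a(22)=46368, a(23)=75025, a(24)=121393, a(25)=196418, a(26)=317811, a(27)=514229, a(28)=832040, a(29)=1346269, a(30)=2178309, a(31)=3524578, a(32)=5702887.

Final answer: 5702887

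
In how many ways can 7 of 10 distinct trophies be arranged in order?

P(10,7) = 10!/(10-7)! = 10!/3!.

Final answer: P(10,7) = 604800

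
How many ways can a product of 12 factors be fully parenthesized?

This is counted by the nth Catalan number C_n. Here n = 12 - 1 = 11.
C_n = (2n)!/(n!(n+1)!), so C_{11} = 22!/(11! x 12!) = C(22,11)/12 = 705432/12.

Final answer: C_{11} = 58786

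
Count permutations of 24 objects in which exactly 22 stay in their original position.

Choose which 22 elements are fixed: C(24,22) = 276.
Derange the remaining 2 using D(j) = (j-1)(D(j-1) + D(j-2)), D(0)=1, D(1)=0: D(2)=1.
Total: 276 x 1.

Final answer: C(24,22) D(2) = 276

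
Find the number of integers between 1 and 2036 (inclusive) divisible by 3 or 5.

Multiples of 3: 678. Multiples of 5: 407. Of both (lcm=15): 135.
By inclusion-exclusion: 678 + 407 - 135.

Final answer: 950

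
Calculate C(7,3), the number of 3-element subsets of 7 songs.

C(7,3) = 7!/(3! x (7-3)!).

Final answer: C(7,3) = 35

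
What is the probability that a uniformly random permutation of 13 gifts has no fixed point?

Derangements satisfy D(n) = (n-1)(D(n-1) + D(n-2)), starting from D(0)=1, D(1)=0.
Building up: D(2)=1, D(3)=2, D(4)=9, D(5)=44, D(6)=265, D(7)=1854, D(8)=14833, D(9)=133496, D(10)=1334961, D(11)=14684570, D(12)=176214841, D(13)=2290792932.
Total arrangements: 13! = 6227020800.
Probability = D(13)/13! = 63633137/172972800.

Final answer: D(13)/13! = 2290792932/6227020800 = 0.367879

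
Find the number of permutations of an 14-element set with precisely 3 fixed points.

Choose which 3 elements are fixed: C(14,3) = 364.
Derange the remaining 11 using D(j) = (j-1)(D(j-1) + D(j-2)), D(0)=1, D(1)=0: D(2)=1, D(3)=2, D(4)=9, D(5)=44, D(6)=265, D(7)=1854, D(8)=14833, D(9)=133496, D(10)=1334961, D(11)=14684570.
Total: 364 x 14684570.

Final answer: C(14,3) D(11) = 5345183480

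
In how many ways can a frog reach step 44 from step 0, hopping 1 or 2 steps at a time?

Let f(n) be the number of climbs. Removing the last move (1 or 2 steps) gives f(n) = f(n-1) + f(n-2); base cases f(1)=1, f(2)=2.
Computing successive values: f(1)=1, f(2)=2, f(3)=3, f(4)=5, f(5)=8, f(6)=13, f(7)=21, f(8)=34, f(9)=55, f(10)=89, f(11)=144, f(12)=233, f(13)=377, f(14)=610, f(15)=987, f(16)=1597, f(17)=2584, f(18)=4181, f(19)=6765, f(20)=10946, f(21)=17711, f(22)=28657, f(23)=46368, f(24)=75025, f(25)=121393, f(26)=196418, f(27)=317811, f(28)=514229, f(29)=832040, f(30)=1346269, f(31)=2178309, f(32)=3524578, f(33)=5702887, f(34)=9227465, f(35)=14930352, f(36)=24157817, f(37)=39088169, f(38)=63245986, f(39)=102334155, f(40)=165580141, f(41)=267914296, f(42)=433494437, f(43)=701408733, f(44)=1134903170.

Final answer: 1134903170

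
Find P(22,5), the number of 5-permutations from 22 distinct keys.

P(22,5) = 22!/(22-5)! = 22!/17!.

Final answer: P(22,5) = 3160080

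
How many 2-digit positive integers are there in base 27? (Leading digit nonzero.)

These are the integers in [27^1, 27^2), so the count is 27^2 - 27^1 = 26 x 27^1.

Final answer: 702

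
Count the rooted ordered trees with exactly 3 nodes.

This is counted by the nth Catalan number C_n. Here n = 3 - 1 = 2.
C_n = C(2n,n) - C(2n,n+1), so C_{2} = C(4,2) - C(4,3) = 6 - 4.

Final answer: C_{2} = 2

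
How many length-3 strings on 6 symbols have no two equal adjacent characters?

First character: 6 choices. Each subsequent: 5 choices (must differ from the previous one).
Total: 6 x 5^2.

Final answer: 6 x 5^{2} = 150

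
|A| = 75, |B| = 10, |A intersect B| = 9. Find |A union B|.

|A union B| = |A| + |B| - |A intersect B| = 75 + 10 - 9.

Final answer: 76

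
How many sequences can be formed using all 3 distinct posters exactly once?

The number of ways to arrange 3 distinct objects is 3!.

Final answer: 3! = 6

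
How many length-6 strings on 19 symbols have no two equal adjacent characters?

Let g(n) count such strings. g(1) = 19, and each valid string of length n-1 extends in 18 ways (any symbol but the last), so g(n) = 18 g(n-1).
Total: g(6) = 19 x 18^5.

Final answer: 19 x 18^{5} = 35901792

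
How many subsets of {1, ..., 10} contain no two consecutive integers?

Let a(n) count such subsets of {1, ..., n}. Either n is excluded (a(n-1) ways) or n is included, forcing n-1 out (a(n-2) ways), so a(n) = a(n-1) + a(n-2) with a(1)=2, a(2)=3.
Building up term by term: a(1)=2, a(2)=3, a(3)=5, a(4)=8, a(5)=13, a(6)=21, a(7)=34, a(8)=55, a(9)=89, a(10)=144.

Final answer: 144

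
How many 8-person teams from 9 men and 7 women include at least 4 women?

Sum over valid woman counts:
C(7,4)C(9,4) = 4410
C(7,5)C(9,3) = 1764
C(7,6)C(9,2) = 252
C(7,7)C(9,1) = 9
Total: 4410 + 1764 + 252 + 9.

Final answer: 6435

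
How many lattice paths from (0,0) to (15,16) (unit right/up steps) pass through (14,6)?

Paths (0,0)->(14,6): C(20,6) = 38760.
Paths (14,6)->(15,16): C(11,10) = 11.
By multiplication principle: 38760 x 11.

Final answer: 426360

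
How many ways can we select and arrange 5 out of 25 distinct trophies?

P(25,5) = 25!/(25-5)! = 25!/20!.

Final answer: P(25,5) = 6375600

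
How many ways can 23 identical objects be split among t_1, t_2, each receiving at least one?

Substitute t'_i = t_i - 1 (so t'_i >= 0). Then sum t'_i = 23 - 2 = 21.
Stars and bars: C(21+2-1, 2-1) = C(22,1).

Final answer: C(22,1) = 22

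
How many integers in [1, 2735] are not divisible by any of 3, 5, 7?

|div by 3|=911, |div by 5|=547, |div by 7|=390.
|div by 3&5|=182, |div by 3&7|=130, |div by 5&7|=78, |div by all|=26.
By inclusion-exclusion, divisible by at least one: 911+547+390-182-130-78+26 = 1484.
Not divisible by any: 2735 - 1484.

Final answer: 1251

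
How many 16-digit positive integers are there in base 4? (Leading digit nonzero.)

In base 4, the leading digit has 3 choices (1..3); each of the remaining 15 digits has 4 choices.
Total: 3 x 4^15.

Final answer: 3221225472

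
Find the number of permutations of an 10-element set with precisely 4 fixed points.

Choose which 4 elements are fixed: C(10,4) = 210.
Derange the remaining 6 using D(j) = (j-1)(D(j-1) + D(j-2)), D(0)=1, D(1)=0: D(2)=1, D(3)=2, D(4)=9, D(5)=44, D(6)=265.
Total: 210 x 265.

Final answer: C(10,4) D(6) = 55650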